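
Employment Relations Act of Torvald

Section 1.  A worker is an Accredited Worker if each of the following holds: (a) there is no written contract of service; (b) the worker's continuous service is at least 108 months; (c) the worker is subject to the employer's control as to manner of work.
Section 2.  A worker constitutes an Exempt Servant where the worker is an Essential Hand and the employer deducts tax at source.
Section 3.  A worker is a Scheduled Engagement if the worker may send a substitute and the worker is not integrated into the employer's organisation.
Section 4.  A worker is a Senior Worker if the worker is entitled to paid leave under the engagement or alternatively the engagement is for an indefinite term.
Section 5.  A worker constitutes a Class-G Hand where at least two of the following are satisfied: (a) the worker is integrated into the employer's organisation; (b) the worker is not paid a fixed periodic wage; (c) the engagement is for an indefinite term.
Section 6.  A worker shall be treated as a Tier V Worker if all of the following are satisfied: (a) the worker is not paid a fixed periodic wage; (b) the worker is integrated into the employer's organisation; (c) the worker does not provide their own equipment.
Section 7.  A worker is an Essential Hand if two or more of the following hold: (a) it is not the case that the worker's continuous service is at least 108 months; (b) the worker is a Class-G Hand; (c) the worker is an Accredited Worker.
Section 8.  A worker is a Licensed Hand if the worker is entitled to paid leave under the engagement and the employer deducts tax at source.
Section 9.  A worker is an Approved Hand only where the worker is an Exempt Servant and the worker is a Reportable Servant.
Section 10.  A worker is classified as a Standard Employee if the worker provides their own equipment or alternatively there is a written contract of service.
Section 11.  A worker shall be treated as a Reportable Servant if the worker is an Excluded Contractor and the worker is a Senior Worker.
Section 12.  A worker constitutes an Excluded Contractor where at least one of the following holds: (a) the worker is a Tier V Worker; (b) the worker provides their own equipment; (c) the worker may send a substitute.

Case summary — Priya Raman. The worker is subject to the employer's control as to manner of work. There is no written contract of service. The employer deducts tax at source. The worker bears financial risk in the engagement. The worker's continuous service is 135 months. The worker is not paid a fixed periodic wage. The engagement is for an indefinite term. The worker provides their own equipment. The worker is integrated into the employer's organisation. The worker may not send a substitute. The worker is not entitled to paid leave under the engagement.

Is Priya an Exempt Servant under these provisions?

section 5 — Class-G Hand: the worker is integrated into the employer's organisation? yes; the worker is not paid a fixed periodic wage? yes; the engagement is for an indefinite term? yes — 3 of 3 hold (need ≥2) → satisfied.
section 1 — Accredited Worker: [there is no written contract of service? yes] AND [worker's continuous service: 135 months ≥ 108 months? yes] AND [the worker is subject to the employer's control as to manner of work? yes] → satisfied.
section 7 — Essential Hand: worker's continuous service: 135 months ≥ 108 months? yes, so negated condition no; Class-G Hand (section 5)? yes; Accredited Worker (section 1)? yes — 2 of 3 hold (need ≥2) → satisfied.
section 2 — Exempt Servant: [Essential Hand (section 7)? yes] AND [the employer deducts tax at source? yes] → satisfied.

Yes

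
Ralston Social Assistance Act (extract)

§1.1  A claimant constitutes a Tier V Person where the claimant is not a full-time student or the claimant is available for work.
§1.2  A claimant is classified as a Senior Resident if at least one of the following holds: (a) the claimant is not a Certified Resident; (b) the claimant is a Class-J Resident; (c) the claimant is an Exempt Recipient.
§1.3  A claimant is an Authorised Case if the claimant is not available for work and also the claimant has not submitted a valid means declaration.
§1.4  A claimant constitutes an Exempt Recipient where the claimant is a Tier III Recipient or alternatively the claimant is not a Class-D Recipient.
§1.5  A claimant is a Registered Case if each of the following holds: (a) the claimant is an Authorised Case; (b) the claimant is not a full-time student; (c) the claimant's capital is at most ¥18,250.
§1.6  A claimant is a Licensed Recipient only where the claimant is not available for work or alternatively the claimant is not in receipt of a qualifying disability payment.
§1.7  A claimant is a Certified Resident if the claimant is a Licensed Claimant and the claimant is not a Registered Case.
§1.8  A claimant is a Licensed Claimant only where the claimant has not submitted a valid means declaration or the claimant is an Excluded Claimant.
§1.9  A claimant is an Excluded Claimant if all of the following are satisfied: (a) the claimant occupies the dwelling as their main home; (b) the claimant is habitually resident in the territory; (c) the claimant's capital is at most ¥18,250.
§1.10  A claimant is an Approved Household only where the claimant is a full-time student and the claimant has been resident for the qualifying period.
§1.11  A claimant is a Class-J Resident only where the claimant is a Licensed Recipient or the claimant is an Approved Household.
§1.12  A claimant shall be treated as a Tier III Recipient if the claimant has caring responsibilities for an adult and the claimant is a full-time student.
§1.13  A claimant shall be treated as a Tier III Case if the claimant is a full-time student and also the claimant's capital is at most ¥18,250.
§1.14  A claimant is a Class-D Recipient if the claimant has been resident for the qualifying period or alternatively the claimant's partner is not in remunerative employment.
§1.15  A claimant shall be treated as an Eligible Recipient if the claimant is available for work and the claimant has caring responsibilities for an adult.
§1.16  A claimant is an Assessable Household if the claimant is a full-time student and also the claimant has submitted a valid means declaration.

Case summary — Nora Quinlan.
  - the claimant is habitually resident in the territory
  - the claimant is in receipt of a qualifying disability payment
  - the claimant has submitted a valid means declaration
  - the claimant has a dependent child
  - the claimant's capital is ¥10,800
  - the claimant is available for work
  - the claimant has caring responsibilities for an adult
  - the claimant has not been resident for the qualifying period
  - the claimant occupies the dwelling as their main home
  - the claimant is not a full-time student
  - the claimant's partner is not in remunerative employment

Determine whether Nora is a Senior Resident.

No

§1.9 — Excluded Claimant: [the claimant occupies the dwelling as their main home? yes] AND [the claimant is habitually resident in the territory? yes] AND [claimant's capital: ¥10,800 ≤ ¥18,250? yes] → satisfied.
§1.8 — Licensed Claimant: [the claimant has not submitted a valid means declaration? no] OR [Excluded Claimant (§1.9)? yes] → satisfied.
§1.3 — Authorised Case: [the claimant is not available for work? no] AND [the claimant has not submitted a valid means declaration? no] → not satisfied.
§1.5 — Registered Case: [Authorised Case (§1.3)? no] AND [the claimant is not a full-time student? yes] AND [claimant's capital: ¥10,800 ≤ ¥18,250? yes] → not satisfied.
§1.7 — Certified Resident: [Licensed Claimant (§1.8)? yes] AND [not a Registered Case (§1.5)? yes] → satisfied.
§1.6 — Licensed Recipient: [the claimant is not available for work? no] OR [the claimant is not in receipt of a qualifying disability payment? no] → not satisfied.
§1.10 — Approved Household: [the claimant is a full-time student? no] AND [the claimant has been resident for the qualifying period? no] → not satisfied.
§1.11 — Class-J Resident: [Licensed Recipient (§1.6)? no] OR [Approved Household (§1.10)? no] → not satisfied.
§1.12 — Tier III Recipient: [the claimant has caring responsibilities for an adult? yes] AND [the claimant is a full-time student? no] → not satisfied.
§1.14 — Class-D Recipient: [the claimant has been resident for the qualifying period? no] OR [the claimant's partner is not in remunerative employment? yes] → satisfied.
§1.4 — Exempt Recipient: [Tier III Recipient (§1.12)? no] OR [not a Class-D Recipient (§1.14)? no] → not satisfied.
§1.2 — Senior Resident: [not a Certified Resident (§1.7)? no] OR [Class-J Resident (§1.11)? no] OR [Exempt Recipient (§1.4)? no] → not satisfied.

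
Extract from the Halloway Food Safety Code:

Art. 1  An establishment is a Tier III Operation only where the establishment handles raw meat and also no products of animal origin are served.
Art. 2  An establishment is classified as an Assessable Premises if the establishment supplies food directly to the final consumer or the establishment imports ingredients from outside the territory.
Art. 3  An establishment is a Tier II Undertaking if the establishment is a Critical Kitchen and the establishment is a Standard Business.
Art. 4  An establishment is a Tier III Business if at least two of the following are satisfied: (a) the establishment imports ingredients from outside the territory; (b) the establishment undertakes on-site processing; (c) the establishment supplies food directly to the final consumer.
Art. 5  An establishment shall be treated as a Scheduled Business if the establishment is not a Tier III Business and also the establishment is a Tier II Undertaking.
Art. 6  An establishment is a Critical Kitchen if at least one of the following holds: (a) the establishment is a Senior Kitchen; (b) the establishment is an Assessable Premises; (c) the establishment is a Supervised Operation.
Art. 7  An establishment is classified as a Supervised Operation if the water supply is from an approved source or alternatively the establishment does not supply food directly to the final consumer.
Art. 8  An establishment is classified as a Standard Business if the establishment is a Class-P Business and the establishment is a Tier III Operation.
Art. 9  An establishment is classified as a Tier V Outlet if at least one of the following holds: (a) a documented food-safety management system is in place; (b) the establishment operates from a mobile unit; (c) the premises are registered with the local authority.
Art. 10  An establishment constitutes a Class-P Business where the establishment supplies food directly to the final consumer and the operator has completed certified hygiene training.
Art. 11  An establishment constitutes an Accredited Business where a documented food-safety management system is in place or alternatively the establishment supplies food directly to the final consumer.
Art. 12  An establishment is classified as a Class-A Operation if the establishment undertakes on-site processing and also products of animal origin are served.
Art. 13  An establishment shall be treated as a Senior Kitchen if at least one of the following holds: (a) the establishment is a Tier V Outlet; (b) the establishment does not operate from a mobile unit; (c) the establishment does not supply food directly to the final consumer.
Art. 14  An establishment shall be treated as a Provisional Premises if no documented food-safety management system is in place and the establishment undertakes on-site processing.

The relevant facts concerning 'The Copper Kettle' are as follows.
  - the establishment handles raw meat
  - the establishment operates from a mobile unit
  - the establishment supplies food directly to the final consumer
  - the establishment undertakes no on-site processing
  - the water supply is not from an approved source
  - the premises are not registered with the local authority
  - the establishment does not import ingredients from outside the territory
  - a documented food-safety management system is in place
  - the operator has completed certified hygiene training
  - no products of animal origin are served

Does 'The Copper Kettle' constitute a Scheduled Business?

article 4 — Tier III Business: the establishment imports ingredients from outside the territory? no; the establishment undertakes on-site processing? no; the establishment supplies food directly to the final consumer? yes — 1 of 3 hold (need ≥2) → not satisfied.
article 9 — Tier V Outlet: [a documented food-safety management system is in place? yes] OR [the establishment operates from a mobile unit? yes] OR [the premises are registered with the local authority? no] → satisfied.
article 13 — Senior Kitchen: [Tier V Outlet (article 9)? yes] OR [the establishment does not operate from a mobile unit? no] OR [the establishment does not supply food directly to the final consumer? no] → satisfied.
article 2 — Assessable Premises: [the establishment supplies food directly to the final consumer? yes] OR [the establishment imports ingredients from outside the territory? no] → satisfied.
article 7 — Supervised Operation: [the water supply is from an approved source? no] OR [the establishment does not supply food directly to the final consumer? no] → not satisfied.
article 6 — Critical Kitchen: [Senior Kitchen (article 13)? yes] OR [Assessable Premises (article 2)? yes] OR [Supervised Operation (article 7)? no] → satisfied.
article 10 — Class-P Business: [the establishment supplies food directly to the final consumer? yes] AND [the operator has completed certified hygiene training? yes] → satisfied.
article 1 — Tier III Operation: [the establishment handles raw meat? yes] AND [no products of animal origin are served? yes] → satisfied.
article 8 — Standard Business: [Class-P Business (article 10)? yes] AND [Tier III Operation (article 1)? yes] → satisfied.
article 3 — Tier II Undertaking: [Critical Kitchen (article 6)? yes] AND [Standard Business (article 8)? yes] → satisfied.
article 5 — Scheduled Business: [not a Tier III Business (article 4)? yes] AND [Tier II Undertaking (article 3)? yes] → satisfied.

Yes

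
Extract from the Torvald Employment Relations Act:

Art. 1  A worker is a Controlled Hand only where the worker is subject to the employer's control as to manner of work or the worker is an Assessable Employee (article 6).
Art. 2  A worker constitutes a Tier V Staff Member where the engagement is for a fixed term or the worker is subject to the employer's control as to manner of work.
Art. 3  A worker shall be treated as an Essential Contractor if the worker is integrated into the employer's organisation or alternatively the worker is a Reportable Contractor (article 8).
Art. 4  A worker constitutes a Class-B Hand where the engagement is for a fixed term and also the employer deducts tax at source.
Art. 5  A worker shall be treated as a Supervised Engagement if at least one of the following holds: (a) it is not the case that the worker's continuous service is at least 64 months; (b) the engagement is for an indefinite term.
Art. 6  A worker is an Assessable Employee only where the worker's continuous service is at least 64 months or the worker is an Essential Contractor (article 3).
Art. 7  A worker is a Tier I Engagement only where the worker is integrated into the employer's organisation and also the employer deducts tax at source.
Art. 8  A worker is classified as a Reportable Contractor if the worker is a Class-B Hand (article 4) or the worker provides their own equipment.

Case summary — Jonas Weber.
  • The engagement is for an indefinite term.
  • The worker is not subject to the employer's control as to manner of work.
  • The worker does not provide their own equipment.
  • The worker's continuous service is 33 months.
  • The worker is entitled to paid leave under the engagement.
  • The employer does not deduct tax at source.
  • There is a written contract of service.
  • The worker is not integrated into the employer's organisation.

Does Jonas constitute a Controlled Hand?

No

article 4 — Class-B Hand: [the engagement is for a fixed term? no] AND [the employer deducts tax at source? no] → not satisfied.
article 8 — Reportable Contractor: [Class-B Hand (article 4)? no] OR [the worker provides their own equipment? no] → not satisfied.
article 3 — Essential Contractor: [the worker is integrated into the employer's organisation? no] OR [Reportable Contractor (article 8)? no] → not satisfied.
article 6 — Assessable Employee: [worker's continuous service: 33 months ≥ 64 months? no] OR [Essential Contractor (article 3)? no] → not satisfied.
article 1 — Controlled Hand: [the worker is subject to the employer's control as to manner of work? no] OR [Assessable Employee (article 6)? no] → not satisfied.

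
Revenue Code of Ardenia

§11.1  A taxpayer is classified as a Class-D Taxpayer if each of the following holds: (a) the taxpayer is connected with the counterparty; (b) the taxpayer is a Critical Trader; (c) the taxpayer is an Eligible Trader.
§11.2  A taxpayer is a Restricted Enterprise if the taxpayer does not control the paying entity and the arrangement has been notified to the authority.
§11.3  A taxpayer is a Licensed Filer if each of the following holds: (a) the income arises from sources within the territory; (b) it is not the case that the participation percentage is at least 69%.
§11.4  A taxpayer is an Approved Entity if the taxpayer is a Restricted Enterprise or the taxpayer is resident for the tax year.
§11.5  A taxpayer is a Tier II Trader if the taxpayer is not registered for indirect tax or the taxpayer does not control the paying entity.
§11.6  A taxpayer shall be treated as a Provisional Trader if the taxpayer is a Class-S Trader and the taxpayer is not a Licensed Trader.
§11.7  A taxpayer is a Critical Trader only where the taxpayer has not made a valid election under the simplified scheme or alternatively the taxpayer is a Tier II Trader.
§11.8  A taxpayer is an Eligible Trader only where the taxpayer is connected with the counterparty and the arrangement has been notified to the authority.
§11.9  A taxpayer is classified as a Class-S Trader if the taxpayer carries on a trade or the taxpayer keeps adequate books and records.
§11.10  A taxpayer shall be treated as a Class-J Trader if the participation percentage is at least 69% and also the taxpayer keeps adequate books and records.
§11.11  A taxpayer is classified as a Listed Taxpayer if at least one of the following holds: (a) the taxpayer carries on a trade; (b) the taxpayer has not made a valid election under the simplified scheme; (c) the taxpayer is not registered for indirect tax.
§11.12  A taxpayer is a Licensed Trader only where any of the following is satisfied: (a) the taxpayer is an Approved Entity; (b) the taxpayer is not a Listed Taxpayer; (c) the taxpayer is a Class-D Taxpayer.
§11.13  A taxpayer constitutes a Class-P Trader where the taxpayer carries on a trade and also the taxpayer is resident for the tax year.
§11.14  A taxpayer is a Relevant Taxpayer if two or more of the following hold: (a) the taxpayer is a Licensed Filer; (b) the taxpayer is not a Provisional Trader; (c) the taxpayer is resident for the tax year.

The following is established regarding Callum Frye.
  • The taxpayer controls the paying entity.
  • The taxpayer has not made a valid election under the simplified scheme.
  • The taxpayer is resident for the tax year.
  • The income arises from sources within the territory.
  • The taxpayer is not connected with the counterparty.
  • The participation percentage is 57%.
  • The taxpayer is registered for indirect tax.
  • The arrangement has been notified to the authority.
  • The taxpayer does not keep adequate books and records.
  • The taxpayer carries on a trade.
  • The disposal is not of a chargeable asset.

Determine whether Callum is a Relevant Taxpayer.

§11.3 — Licensed Filer: [the income arises from sources within the territory? yes] AND [participation percentage: 57% ≥ 69%? no, so negated condition yes] → satisfied.
§11.9 — Class-S Trader: [the taxpayer carries on a trade? yes] OR [the taxpayer keeps adequate books and records? no] → satisfied.
§11.2 — Restricted Enterprise: [the taxpayer does not control the paying entity? no] AND [the arrangement has been notified to the authority? yes] → not satisfied.
§11.4 — Approved Entity: [Restricted Enterprise (§11.2)? no] OR [the taxpayer is resident for the tax year? yes] → satisfied.
§11.11 — Listed Taxpayer: [the taxpayer carries on a trade? yes] OR [the taxpayer has not made a valid election under the simplified scheme? yes] OR [the taxpayer is not registered for indirect tax? no] → satisfied.
§11.5 — Tier II Trader: [the taxpayer is not registered for indirect tax? no] OR [the taxpayer does not control the paying entity? no] → not satisfied.
§11.7 — Critical Trader: [the taxpayer has not made a valid election under the simplified scheme? yes] OR [Tier II Trader (§11.5)? no] → satisfied.
§11.8 — Eligible Trader: [the taxpayer is connected with the counterparty? no] AND [the arrangement has been notified to the authority? yes] → not satisfied.
§11.1 — Class-D Taxpayer: [the taxpayer is connected with the counterparty? no] AND [Critical Trader (§11.7)? yes] AND [Eligible Trader (§11.8)? no] → not satisfied.
§11.12 — Licensed Trader: [Approved Entity (§11.4)? yes] OR [not a Listed Taxpayer (§11.11)? no] OR [Class-D Taxpayer (§11.1)? no] → satisfied.
§11.6 — Provisional Trader: [Class-S Trader (§11.9)? yes] AND [not a Licensed Trader (§11.12)? no] → not satisfied.
§11.14 — Relevant Taxpayer: Licensed Filer (§11.3)? yes; not a Provisional Trader (§11.6)? yes; the taxpayer is resident for the tax year? yes — 3 of 3 hold (need ≥2) → satisfied.

Yes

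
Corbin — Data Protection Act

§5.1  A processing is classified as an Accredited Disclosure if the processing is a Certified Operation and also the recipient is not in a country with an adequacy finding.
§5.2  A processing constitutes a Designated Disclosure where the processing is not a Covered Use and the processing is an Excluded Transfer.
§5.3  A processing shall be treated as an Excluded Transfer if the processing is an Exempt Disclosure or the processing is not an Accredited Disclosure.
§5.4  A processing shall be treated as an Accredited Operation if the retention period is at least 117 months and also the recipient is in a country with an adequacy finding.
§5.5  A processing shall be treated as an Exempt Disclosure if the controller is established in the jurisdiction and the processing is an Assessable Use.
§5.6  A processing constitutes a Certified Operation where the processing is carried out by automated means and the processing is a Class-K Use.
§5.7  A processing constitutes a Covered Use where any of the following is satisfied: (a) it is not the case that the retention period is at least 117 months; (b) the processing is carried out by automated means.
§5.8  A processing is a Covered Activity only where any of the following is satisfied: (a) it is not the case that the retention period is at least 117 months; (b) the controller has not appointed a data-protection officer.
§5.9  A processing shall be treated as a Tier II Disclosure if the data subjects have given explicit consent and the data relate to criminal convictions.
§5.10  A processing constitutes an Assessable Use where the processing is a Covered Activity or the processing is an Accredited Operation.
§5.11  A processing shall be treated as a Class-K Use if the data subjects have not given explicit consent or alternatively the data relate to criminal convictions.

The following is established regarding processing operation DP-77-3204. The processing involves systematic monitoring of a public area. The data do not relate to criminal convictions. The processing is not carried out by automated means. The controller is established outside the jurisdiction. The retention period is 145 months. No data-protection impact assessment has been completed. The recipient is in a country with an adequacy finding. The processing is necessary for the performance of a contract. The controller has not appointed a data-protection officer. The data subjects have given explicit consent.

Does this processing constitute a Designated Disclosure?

Yes

Under §5.7: retention period: 145 months ≥ 117 months? yes, so negated condition no; or the processing is carried out by automated means? no. So the processing is not a Covered Use.
Under §5.8: retention period: 145 months ≥ 117 months? yes, so negated condition no; or the controller has not appointed a data-protection officer? yes. So the processing is a Covered Activity.
Under §5.4: retention period: 145 months ≥ 117 months? yes; and the recipient is in a country with an adequacy finding? yes. So the processing is an Accredited Operation.
Under §5.10: Covered Activity (§5.8)? yes; or Accredited Operation (§5.4)? yes. So the processing is an Assessable Use.
Under §5.5: the controller is established in the jurisdiction? no; and Assessable Use (§5.10)? yes. So the processing is not an Exempt Disclosure.
Under §5.11: the data subjects have not given explicit consent? no; or the data relate to criminal convictions? no. So the processing is not a Class-K Use.
Under §5.6: the processing is carried out by automated means? no; and Class-K Use (§5.11)? no. So the processing is not a Certified Operation.
Under §5.1: Certified Operation (§5.6)? no; and the recipient is not in a country with an adequacy finding? no. So the processing is not an Accredited Disclosure.
Under §5.3: Exempt Disclosure (§5.5)? no; or not an Accredited Disclosure (§5.1)? yes. So the processing is an Excluded Transfer.
Under §5.2: not a Covered Use (§5.7)? yes; and Excluded Transfer (§5.3)? yes. So the processing is a Designated Disclosure.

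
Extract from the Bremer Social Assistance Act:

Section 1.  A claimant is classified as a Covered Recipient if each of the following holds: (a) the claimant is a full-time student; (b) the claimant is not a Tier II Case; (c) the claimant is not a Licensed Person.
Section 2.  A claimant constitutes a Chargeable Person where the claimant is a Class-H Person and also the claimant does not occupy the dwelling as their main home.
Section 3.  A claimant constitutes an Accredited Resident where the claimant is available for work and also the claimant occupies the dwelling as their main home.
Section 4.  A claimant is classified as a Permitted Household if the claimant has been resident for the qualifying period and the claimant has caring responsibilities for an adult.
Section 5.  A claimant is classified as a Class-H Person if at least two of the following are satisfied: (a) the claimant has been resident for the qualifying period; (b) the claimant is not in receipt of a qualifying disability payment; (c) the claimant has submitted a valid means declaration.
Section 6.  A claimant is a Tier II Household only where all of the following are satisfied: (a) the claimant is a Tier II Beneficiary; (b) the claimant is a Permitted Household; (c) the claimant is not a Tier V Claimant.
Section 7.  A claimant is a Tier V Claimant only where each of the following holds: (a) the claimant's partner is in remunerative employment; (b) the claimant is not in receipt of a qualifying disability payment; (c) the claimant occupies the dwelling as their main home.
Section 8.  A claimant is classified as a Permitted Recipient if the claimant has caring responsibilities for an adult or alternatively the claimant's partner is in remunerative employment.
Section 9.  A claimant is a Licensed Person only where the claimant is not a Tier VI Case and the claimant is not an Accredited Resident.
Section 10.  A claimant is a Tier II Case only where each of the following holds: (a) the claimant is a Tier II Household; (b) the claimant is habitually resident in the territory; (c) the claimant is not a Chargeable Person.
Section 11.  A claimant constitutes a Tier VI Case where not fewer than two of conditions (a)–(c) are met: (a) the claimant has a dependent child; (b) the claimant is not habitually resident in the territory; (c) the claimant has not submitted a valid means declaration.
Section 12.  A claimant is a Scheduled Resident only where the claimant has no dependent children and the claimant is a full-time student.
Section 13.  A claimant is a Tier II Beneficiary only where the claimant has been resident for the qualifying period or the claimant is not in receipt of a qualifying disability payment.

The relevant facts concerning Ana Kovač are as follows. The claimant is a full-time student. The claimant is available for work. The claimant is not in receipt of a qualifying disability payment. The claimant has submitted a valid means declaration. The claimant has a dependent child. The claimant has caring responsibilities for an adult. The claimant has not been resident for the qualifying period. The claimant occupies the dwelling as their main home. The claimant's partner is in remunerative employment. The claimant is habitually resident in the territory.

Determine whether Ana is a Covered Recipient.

section 13 — Tier II Beneficiary: [the claimant has been resident for the qualifying period? no] OR [the claimant is not in receipt of a qualifying disability payment? yes] → satisfied.
section 4 — Permitted Household: [the claimant has been resident for the qualifying period? no] AND [the claimant has caring responsibilities for an adult? yes] → not satisfied.
section 7 — Tier V Claimant: [the claimant's partner is in remunerative employment? yes] AND [the claimant is not in receipt of a qualifying disability payment? yes] AND [the claimant occupies the dwelling as their main home? yes] → satisfied.
section 6 — Tier II Household: [Tier II Beneficiary (section 13)? yes] AND [Permitted Household (section 4)? no] AND [not a Tier V Claimant (section 7)? no] → not satisfied.
section 5 — Class-H Person: the claimant has been resident for the qualifying period? no; the claimant is not in receipt of a qualifying disability payment? yes; the claimant has submitted a valid means declaration? yes — 2 of 3 hold (need ≥2) → satisfied.
section 2 — Chargeable Person: [Class-H Person (section 5)? yes] AND [the claimant does not occupy the dwelling as their main home? no] → not satisfied.
section 10 — Tier II Case: [Tier II Household (section 6)? no] AND [the claimant is habitually resident in the territory? yes] AND [not a Chargeable Person (section 2)? yes] → not satisfied.
section 11 — Tier VI Case: the claimant has a dependent child? yes; the claimant is not habitually resident in the territory? no; the claimant has not submitted a valid means declaration? no — 1 of 3 hold (need ≥2) → not satisfied.
section 3 — Accredited Resident: [the claimant is available for work? yes] AND [the claimant occupies the dwelling as their main home? yes] → satisfied.
section 9 — Licensed Person: [not a Tier VI Case (section 11)? yes] AND [not an Accredited Resident (section 3)? no] → not satisfied.
section 1 — Covered Recipient: [the claimant is a full-time student? yes] AND [not a Tier II Case (section 10)? yes] AND [not a Licensed Person (section 9)? yes] → satisfied.

Yes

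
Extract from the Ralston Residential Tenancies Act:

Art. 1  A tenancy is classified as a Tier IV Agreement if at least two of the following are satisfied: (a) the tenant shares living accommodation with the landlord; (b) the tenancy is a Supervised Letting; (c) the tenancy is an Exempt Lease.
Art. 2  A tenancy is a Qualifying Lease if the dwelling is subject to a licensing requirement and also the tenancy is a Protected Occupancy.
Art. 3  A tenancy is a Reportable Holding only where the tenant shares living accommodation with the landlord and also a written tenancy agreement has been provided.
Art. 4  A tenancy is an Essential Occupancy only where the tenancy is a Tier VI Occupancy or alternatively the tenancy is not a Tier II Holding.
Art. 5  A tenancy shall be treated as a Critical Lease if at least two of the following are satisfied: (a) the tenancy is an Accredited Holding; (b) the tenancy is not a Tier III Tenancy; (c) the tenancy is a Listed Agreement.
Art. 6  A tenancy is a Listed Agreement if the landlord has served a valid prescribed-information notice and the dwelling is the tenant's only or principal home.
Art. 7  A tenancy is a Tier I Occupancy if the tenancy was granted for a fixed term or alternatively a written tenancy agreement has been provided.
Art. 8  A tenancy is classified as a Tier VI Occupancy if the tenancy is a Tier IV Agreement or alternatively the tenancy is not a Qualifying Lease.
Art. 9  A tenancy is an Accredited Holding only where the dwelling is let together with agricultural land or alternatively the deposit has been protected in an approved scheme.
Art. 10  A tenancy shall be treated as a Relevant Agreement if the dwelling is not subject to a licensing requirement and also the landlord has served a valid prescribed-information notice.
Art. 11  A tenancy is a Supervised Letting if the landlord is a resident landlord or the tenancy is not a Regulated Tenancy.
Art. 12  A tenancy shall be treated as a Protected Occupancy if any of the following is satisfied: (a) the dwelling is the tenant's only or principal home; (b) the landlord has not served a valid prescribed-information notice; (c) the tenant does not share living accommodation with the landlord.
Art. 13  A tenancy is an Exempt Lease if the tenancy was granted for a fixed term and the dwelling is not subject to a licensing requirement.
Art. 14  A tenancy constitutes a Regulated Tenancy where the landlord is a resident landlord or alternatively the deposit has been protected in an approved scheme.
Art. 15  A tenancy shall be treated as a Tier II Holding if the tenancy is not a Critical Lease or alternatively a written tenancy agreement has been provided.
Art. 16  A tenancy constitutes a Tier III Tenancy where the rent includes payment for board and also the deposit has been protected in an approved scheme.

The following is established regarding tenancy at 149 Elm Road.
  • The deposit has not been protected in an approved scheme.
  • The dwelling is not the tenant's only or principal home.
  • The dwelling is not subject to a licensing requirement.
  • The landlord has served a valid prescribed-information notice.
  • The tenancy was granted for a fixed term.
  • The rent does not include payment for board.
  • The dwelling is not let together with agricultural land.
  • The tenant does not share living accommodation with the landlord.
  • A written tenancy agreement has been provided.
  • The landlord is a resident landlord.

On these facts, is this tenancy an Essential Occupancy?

article 14 — Regulated Tenancy: [the landlord is a resident landlord? yes] OR [the deposit has been protected in an approved scheme? no] → satisfied.
article 11 — Supervised Letting: [the landlord is a resident landlord? yes] OR [not a Regulated Tenancy (article 14)? no] → satisfied.
article 13 — Exempt Lease: [the tenancy was granted for a fixed term? yes] AND [the dwelling is not subject to a licensing requirement? yes] → satisfied.
article 1 — Tier IV Agreement: the tenant shares living accommodation with the landlord? no; Supervised Letting (article 11)? yes; Exempt Lease (article 13)? yes — 2 of 3 hold (need ≥2) → satisfied.
article 12 — Protected Occupancy: [the dwelling is the tenant's only or principal home? no] OR [the landlord has not served a valid prescribed-information notice? no] OR [the tenant does not share living accommodation with the landlord? yes] → satisfied.
article 2 — Qualifying Lease: [the dwelling is subject to a licensing requirement? no] AND [Protected Occupancy (article 12)? yes] → not satisfied.
article 8 — Tier VI Occupancy: [Tier IV Agreement (article 1)? yes] OR [not a Qualifying Lease (article 2)? yes] → satisfied.
article 9 — Accredited Holding: [the dwelling is let together with agricultural land? no] OR [the deposit has been protected in an approved scheme? no] → not satisfied.
article 16 — Tier III Tenancy: [the rent includes payment for board? no] AND [the deposit has been protected in an approved scheme? no] → not satisfied.
article 6 — Listed Agreement: [the landlord has served a valid prescribed-information notice? yes] AND [the dwelling is the tenant's only or principal home? no] → not satisfied.
article 5 — Critical Lease: Accredited Holding (article 9)? no; not a Tier III Tenancy (article 16)? yes; Listed Agreement (article 6)? no — 1 of 3 hold (need ≥2) → not satisfied.
article 15 — Tier II Holding: [not a Critical Lease (article 5)? yes] OR [a written tenancy agreement has been provided? yes] → satisfied.
article 4 — Essential Occupancy: [Tier VI Occupancy (article 8)? yes] OR [not a Tier II Holding (article 15)? no] → satisfied.

Yes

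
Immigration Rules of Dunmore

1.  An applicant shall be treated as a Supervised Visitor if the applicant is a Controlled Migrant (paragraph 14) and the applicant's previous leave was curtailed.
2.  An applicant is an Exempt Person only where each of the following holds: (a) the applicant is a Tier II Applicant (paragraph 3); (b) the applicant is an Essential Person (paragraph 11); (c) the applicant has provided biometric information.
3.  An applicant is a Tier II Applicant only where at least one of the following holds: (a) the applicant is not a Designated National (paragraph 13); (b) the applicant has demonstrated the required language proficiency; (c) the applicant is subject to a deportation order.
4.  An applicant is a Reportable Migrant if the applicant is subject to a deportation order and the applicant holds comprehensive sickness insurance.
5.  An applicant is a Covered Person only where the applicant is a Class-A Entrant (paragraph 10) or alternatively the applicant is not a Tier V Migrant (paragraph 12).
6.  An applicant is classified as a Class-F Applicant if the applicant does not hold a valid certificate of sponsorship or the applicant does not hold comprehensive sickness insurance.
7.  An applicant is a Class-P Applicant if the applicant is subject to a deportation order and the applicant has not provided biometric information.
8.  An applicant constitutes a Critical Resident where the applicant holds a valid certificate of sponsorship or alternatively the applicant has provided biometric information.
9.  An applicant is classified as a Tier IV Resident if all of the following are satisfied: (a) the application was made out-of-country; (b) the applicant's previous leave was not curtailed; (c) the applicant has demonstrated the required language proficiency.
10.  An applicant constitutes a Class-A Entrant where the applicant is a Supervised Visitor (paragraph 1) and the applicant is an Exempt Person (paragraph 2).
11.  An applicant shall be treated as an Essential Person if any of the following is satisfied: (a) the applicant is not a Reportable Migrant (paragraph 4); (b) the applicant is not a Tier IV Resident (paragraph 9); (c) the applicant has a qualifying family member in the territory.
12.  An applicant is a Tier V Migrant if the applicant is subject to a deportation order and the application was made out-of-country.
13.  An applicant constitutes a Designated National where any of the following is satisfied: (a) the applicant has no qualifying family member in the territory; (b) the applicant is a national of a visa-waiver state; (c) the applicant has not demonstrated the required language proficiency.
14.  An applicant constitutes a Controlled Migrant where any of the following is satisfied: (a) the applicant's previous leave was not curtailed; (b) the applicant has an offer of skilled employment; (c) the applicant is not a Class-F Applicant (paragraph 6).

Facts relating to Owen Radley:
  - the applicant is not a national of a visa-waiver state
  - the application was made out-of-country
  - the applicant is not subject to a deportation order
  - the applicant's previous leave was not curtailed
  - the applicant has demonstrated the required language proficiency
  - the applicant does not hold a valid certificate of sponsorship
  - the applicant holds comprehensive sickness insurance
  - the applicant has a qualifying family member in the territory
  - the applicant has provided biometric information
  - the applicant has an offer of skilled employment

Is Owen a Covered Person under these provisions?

Yes

paragraph 6 — Class-F Applicant: [the applicant does not hold a valid certificate of sponsorship? yes] OR [the applicant does not hold comprehensive sickness insurance? no] → satisfied.
paragraph 14 — Controlled Migrant: [the applicant's previous leave was not curtailed? yes] OR [the applicant has an offer of skilled employment? yes] OR [not a Class-F Applicant (paragraph 6)? no] → satisfied.
paragraph 1 — Supervised Visitor: [Controlled Migrant (paragraph 14)? yes] AND [the applicant's previous leave was curtailed? no] → not satisfied.
paragraph 13 — Designated National: [the applicant has no qualifying family member in the territory? no] OR [the applicant is a national of a visa-waiver state? no] OR [the applicant has not demonstrated the required language proficiency? no] → not satisfied.
paragraph 3 — Tier II Applicant: [not a Designated National (paragraph 13)? yes] OR [the applicant has demonstrated the required language proficiency? yes] OR [the applicant is subject to a deportation order? no] → satisfied.
paragraph 4 — Reportable Migrant: [the applicant is subject to a deportation order? no] AND [the applicant holds comprehensive sickness insurance? yes] → not satisfied.
paragraph 9 — Tier IV Resident: [the application was made out-of-country? yes] AND [the applicant's previous leave was not curtailed? yes] AND [the applicant has demonstrated the required language proficiency? yes] → satisfied.
paragraph 11 — Essential Person: [not a Reportable Migrant (paragraph 4)? yes] OR [not a Tier IV Resident (paragraph 9)? no] OR [the applicant has a qualifying family member in the territory? yes] → satisfied.
paragraph 2 — Exempt Person: [Tier II Applicant (paragraph 3)? yes] AND [Essential Person (paragraph 11)? yes] AND [the applicant has provided biometric information? yes] → satisfied.
paragraph 10 — Class-A Entrant: [Supervised Visitor (paragraph 1)? no] AND [Exempt Person (paragraph 2)? yes] → not satisfied.
paragraph 12 — Tier V Migrant: [the applicant is subject to a deportation order? no] AND [the application was made out-of-country? yes] → not satisfied.
paragraph 5 — Covered Person: [Class-A Entrant (paragraph 10)? no] OR [not a Tier V Migrant (paragraph 12)? yes] → satisfied.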